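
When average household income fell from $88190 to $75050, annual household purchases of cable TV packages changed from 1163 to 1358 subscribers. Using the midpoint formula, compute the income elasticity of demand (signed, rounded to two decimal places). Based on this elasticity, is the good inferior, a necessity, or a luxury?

-0.96; inferior

%ΔQ = (1358 − 1163)/[( 1163 + 1358)/2] = 195/1260.5 = 0.154700…
%ΔIncome = (75050 − 88190)/[( 88190 + 75050)/2] = -13140/81620 = -0.160989…
E_income = (195/1260.5) / (-13140/81620) = -0.9609…
E_income < 0 ⇒ inferior good.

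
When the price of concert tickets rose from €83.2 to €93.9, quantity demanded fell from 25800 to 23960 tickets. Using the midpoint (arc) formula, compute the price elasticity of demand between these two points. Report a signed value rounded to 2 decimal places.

-0.61

%ΔQ = (23960 − 25800) / [(25800 + 23960)/2] = -1840/24880 = -0.073954…
%ΔP = (93.9 − 83.2) / [(83.2 + 93.9)/2] = 10.7/88.55 = 0.120835…
Arc Ed = %ΔQ / %ΔP = (-1840/24880) / (10.7/88.55) = -0.6120…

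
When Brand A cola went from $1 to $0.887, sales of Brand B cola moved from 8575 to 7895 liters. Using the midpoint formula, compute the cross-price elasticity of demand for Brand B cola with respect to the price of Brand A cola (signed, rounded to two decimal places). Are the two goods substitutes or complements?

%ΔQ_{Brand B cola} = (7895 − 8575)/avg = -680/8235 = -0.082574…
%ΔP_{Brand A cola} = (0.887 − 1)/avg = -0.113/0.9435 = -0.119766…
E_cross = (-680/8235) / (-0.113/0.9435) = 0.6894…
E_cross > 0 ⇒ the goods are substitutes.

0.69; substitutes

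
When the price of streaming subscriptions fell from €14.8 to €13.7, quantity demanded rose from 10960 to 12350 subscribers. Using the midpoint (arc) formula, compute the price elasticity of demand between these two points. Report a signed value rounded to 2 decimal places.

-1.54

%ΔQ = (12350 − 10960) / [(10960 + 12350)/2] = 1390/11655 = 0.119262…
%ΔP = (13.7 − 14.8) / [(14.8 + 13.7)/2] = -1.1/14.25 = -0.077192…
Arc Ed = %ΔQ / %ΔP = (1390/11655) / (-1.1/14.25) = -1.5449…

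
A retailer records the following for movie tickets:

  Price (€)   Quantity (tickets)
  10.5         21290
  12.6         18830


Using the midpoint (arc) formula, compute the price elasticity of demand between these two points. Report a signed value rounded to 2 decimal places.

%ΔQ = (18830 − 21290) / [(21290 + 18830)/2] = -2460/20060 = -0.122632…
%ΔP = (12.6 − 10.5) / [(10.5 + 12.6)/2] = 2.1/11.55 = 0.181818…
Arc Ed = %ΔQ / %ΔP = (-2460/20060) / (2.1/11.55) = -0.6744…

-0.67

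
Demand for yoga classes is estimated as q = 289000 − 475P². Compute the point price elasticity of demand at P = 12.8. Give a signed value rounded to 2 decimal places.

-0.74

dq/dP = −2·475·P = -12160. At P = 12.8, q = 211176.
Ed = (dq/dP)·(P/q) = (-12160) × (12.8/211176) = -0.7370…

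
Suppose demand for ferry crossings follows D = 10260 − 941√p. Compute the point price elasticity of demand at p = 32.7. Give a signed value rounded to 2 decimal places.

dD/dp = −941/(2√p) = -82.2784. At p = 32.7, D = 4878.99.
Ed = (dD/dp)·(p/D) = (-82.2784) × (32.7/4878.99) = -0.5514…

-0.55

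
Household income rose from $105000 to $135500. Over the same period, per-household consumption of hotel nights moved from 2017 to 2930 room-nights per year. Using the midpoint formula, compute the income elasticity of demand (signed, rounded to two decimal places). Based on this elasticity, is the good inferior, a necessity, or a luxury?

1.46; luxury

%ΔQ = (2930 − 2017)/[( 2017 + 2930)/2] = 913/2473.5 = 0.369112…
%ΔIncome = (135500 − 105000)/[( 105000 + 135500)/2] = 30500/120250 = 0.253638…
E_income = (913/2473.5) / (30500/120250) = 1.4552…
E_income > 1 ⇒ normal good, luxury.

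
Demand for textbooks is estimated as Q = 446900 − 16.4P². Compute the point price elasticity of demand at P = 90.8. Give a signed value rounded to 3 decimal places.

-0.868

dQ/dP = −2·16.4·P = -2978.24. At P = 90.8, Q = 311687.904.
Ed = (dQ/dP)·(P/Q) = (-2978.24) × (90.8/311687.904) = -0.86761…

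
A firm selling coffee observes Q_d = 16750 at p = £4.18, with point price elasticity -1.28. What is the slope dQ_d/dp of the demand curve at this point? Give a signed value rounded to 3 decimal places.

-5129.187

Ed = (dQ_d/dp)·(p/Q_d) ⇒ dQ_d/dp = Ed·Q_d/p = (-1.28)·16750/4.18 = -5129.18660…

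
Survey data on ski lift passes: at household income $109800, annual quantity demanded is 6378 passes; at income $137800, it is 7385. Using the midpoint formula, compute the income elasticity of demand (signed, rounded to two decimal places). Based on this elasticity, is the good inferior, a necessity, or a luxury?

%ΔQ = (7385 − 6378)/[( 6378 + 7385)/2] = 1007/6881.5 = 0.146334…
%ΔIncome = (137800 − 109800)/[( 109800 + 137800)/2] = 28000/123800 = 0.226171…
E_income = (1007/6881.5) / (28000/123800) = 0.6470…
0 < E_income < 1 ⇒ normal good, necessity.

0.65; necessity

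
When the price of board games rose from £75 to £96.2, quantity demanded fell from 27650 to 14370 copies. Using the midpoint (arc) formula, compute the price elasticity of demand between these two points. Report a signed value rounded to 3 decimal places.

%ΔQ = (14370 − 27650) / [(27650 + 14370)/2] = -13280/21010 = -0.632079…
%ΔP = (96.2 − 75) / [(75 + 96.2)/2] = 21.2/85.6 = 0.247663…
Arc Ed = %ΔQ / %ΔP = (-13280/21010) / (21.2/85.6) = -2.55217…

-2.552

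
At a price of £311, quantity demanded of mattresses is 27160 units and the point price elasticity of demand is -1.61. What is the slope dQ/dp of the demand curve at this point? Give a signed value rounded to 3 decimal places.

Ed = (dQ/dp)·(p/Q) ⇒ dQ/dp = Ed·Q/p = (-1.61)·27160/311 = -140.60321…

-140.603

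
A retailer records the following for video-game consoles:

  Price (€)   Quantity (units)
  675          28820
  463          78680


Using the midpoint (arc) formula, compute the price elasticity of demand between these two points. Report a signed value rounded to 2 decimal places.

%ΔQ = (78680 − 28820) / [(28820 + 78680)/2] = 49860/53750 = 0.927627…
%ΔP = (463 − 675) / [(675 + 463)/2] = -212/569 = -0.372583…
Arc Ed = %ΔQ / %ΔP = (49860/53750) / (-212/569) = -2.4897…

-2.49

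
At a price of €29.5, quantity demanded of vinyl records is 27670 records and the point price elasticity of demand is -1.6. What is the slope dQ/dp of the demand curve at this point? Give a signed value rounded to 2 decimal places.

Ed = (dQ/dp)·(p/Q) ⇒ dQ/dp = Ed·Q/p = (-1.6)·27670/29.5 = -1500.7457…

-1500.75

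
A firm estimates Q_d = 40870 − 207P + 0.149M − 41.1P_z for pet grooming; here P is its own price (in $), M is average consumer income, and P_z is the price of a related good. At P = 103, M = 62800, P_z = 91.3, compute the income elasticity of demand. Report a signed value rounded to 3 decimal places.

0.372

At the given values, Q_d = 40870 − 207(103) + 0.149(62800) − 41.1(91.3) = 25153.77.
∂Q_d/∂M = 0.149.
E = (0.149) × (62800/25153.77) = 0.37199…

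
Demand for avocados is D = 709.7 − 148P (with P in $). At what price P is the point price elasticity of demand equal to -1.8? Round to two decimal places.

Ed = −148P/(709.7 − 148P). Set this equal to -1.8:
148P = 1.8·(709.7 − 148P) ⇒ 148P(1 + 1.8) = 1.8·709.7
P = 1.8·709.7 / (148·2.8) = 3.0826…

3.08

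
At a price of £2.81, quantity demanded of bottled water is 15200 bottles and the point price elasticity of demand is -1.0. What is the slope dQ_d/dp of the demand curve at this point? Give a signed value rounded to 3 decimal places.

Ed = (dQ_d/dp)·(p/Q_d) ⇒ dQ_d/dp = Ed·Q_d/p = (-1.0)·15200/2.81 = -5409.25266…

-5409.253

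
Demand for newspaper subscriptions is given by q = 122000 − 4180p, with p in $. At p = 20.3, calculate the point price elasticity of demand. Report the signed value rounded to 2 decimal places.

-2.28

dq/dp = −4180. At p = 20.3, q = 122000 − 4180(20.3) = 37146.
Ed = (dq/dp)·(p/q) = −4180 × (20.3/37146) = -2.2843…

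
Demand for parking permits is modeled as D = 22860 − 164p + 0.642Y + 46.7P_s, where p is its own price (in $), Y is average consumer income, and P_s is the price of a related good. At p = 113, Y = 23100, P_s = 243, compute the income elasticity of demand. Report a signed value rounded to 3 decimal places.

0.486

At the given values, D = 22860 − 164(113) + 0.642(23100) + 46.7(243) = 30506.3.
∂D/∂Y = 0.642.
E = (0.642) × (23100/30506.3) = 0.48613…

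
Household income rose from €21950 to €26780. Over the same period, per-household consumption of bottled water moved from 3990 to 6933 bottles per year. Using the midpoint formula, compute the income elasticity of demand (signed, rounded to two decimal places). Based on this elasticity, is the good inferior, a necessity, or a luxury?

%ΔQ = (6933 − 3990)/[( 3990 + 6933)/2] = 2943/5461.5 = 0.538862…
%ΔIncome = (26780 − 21950)/[( 21950 + 26780)/2] = 4830/24365 = 0.198235…
E_income = (2943/5461.5) / (4830/24365) = 2.7183…
E_income > 1 ⇒ normal good, luxury.

2.72; luxury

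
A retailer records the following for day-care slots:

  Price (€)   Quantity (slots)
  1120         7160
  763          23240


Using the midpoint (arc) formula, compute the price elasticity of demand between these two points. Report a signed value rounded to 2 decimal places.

-2.79

%ΔQ = (23240 − 7160) / [(7160 + 23240)/2] = 16080/15200 = 1.057894…
%ΔP = (763 − 1120) / [(1120 + 763)/2] = -357/941.5 = -0.379182…
Arc Ed = %ΔQ / %ΔP = (16080/15200) / (-357/941.5) = -2.7899…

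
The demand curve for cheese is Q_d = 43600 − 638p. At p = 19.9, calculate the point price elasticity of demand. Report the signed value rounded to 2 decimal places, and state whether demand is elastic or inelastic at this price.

dQ_d/dp = −638. At p = 19.9, Q_d = 43600 − 638(19.9) = 30903.8.
Ed = (dQ_d/dp)·(p/Q_d) = −638 × (19.9/30903.8) = -0.4108…
|Ed| = 0.41 < 1, so demand is inelastic.

-0.41; inelastic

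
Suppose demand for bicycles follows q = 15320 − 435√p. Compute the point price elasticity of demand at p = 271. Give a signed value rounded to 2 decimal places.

dq/dp = −435/(2√p) = -13.2122. At p = 271, q = 8159.
Ed = (dq/dp)·(p/q) = (-13.2122) × (271/8159) = -0.4388…

-0.44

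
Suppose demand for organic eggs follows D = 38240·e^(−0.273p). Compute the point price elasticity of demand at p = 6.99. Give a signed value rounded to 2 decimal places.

dD/dp = −0.273·D = -1548.56. At p = 6.99, D = 5672.4.
Ed = (dD/dp)·(p/D) = (-1548.56) × (6.99/5672.4) = -1.9082…

-1.91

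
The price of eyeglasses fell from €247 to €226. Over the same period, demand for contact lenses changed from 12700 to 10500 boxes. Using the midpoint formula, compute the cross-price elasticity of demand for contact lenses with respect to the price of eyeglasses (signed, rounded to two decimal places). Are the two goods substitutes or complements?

2.14; substitutes

%ΔQ_{contact lenses} = (10500 − 12700)/avg = -2200/11600 = -0.189655…
%ΔP_{eyeglasses} = (226 − 247)/avg = -21/236.5 = -0.088794…
E_cross = (-2200/11600) / (-21/236.5) = 2.1358…
E_cross > 0 ⇒ the goods are substitutes.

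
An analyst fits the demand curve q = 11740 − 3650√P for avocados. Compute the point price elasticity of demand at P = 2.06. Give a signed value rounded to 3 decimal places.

-0.403

dq/dP = −3650/(2√P) = -1271.54. At P = 2.06, q = 6501.26.
Ed = (dq/dP)·(P/q) = (-1271.54) × (2.06/6501.26) = -0.40290…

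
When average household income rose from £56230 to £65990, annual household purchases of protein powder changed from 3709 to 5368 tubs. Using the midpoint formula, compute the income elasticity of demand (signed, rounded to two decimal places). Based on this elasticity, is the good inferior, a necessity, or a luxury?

2.29; luxury

%ΔQ = (5368 − 3709)/[( 3709 + 5368)/2] = 1659/4538.5 = 0.365539…
%ΔIncome = (65990 − 56230)/[( 56230 + 65990)/2] = 9760/61110 = 0.159711…
E_income = (1659/4538.5) / (9760/61110) = 2.2887…
E_income > 1 ⇒ normal good, luxury.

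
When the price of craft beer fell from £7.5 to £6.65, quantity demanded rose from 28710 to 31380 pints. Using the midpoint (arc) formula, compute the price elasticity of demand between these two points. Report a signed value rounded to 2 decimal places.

-0.74

%ΔQ = (31380 − 28710) / [(28710 + 31380)/2] = 2670/30045 = 0.088866…
%ΔP = (6.65 − 7.5) / [(7.5 + 6.65)/2] = -0.85/7.075 = -0.120141…
Arc Ed = %ΔQ / %ΔP = (2670/30045) / (-0.85/7.075) = -0.7396…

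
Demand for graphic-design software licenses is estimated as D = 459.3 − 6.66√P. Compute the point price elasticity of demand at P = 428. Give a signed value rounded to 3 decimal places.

-0.214

dD/dP = −6.66/(2√P) = -0.160962. At P = 428, D = 321.517.
Ed = (dD/dP)·(P/D) = (-0.160962) × (428/321.517) = -0.21427…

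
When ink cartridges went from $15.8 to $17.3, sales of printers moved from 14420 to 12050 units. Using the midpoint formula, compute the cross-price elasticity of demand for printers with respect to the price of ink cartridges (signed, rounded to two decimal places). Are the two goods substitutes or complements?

%ΔQ_{printers} = (12050 − 14420)/avg = -2370/13235 = -0.179070…
%ΔP_{ink cartridges} = (17.3 − 15.8)/avg = 1.5/16.55 = 0.090634…
E_cross = (-2370/13235) / (1.5/16.55) = -1.9757…
E_cross < 0 ⇒ the goods are complements.

-1.98; complements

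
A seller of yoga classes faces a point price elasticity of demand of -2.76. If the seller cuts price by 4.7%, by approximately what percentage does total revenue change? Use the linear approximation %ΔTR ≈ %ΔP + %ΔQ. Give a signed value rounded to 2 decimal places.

+8.27%

%ΔQ ≈ Ed × %ΔP = (-2.76) × (-4.7%) = +12.9720%
%ΔTR ≈ %ΔP + %ΔQ = (-4.7%) + (+12.9720%) = +8.2720%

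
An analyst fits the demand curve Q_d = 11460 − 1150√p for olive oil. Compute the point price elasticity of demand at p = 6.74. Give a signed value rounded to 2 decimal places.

-0.18

dQ_d/dp = −1150/(2√p) = -221.482. At p = 6.74, Q_d = 8474.43.
Ed = (dQ_d/dp)·(p/Q_d) = (-221.482) × (6.74/8474.43) = -0.1761…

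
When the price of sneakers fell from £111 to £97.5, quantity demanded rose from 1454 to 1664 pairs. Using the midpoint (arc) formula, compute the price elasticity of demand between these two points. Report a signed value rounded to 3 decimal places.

-1.040

%ΔQ = (1664 − 1454) / [(1454 + 1664)/2] = 210/1559 = 0.134701…
%ΔP = (97.5 − 111) / [(111 + 97.5)/2] = -13.5/104.25 = -0.129496…
Arc Ed = %ΔQ / %ΔP = (210/1559) / (-13.5/104.25) = -1.04019…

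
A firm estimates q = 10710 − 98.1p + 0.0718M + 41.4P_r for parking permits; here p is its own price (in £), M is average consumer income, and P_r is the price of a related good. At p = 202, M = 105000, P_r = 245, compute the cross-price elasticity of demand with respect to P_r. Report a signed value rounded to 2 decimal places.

1.18

At the given values, q = 10710 − 98.1(202) + 0.0718(105000) + 41.4(245) = 8575.8.
∂q/∂P_r = 41.4.
E = (41.4) × (245/8575.8) = 1.1827…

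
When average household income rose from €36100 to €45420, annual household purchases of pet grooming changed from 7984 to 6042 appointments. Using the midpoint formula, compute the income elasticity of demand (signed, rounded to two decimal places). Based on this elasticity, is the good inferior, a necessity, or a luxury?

-1.21; inferior

%ΔQ = (6042 − 7984)/[( 7984 + 6042)/2] = -1942/7013 = -0.276914…
%ΔIncome = (45420 − 36100)/[( 36100 + 45420)/2] = 9320/40760 = 0.228655…
E_income = (-1942/7013) / (9320/40760) = -1.2110…
E_income < 0 ⇒ inferior good.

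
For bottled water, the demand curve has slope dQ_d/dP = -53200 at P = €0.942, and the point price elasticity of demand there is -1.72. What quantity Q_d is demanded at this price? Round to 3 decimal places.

29136.279

Ed = (dQ_d/dP)·(P/Q_d) ⇒ Q_d = (dQ_d/dP)·P/Ed = (-53200)·0.942/(-1.72) = 29136.27906…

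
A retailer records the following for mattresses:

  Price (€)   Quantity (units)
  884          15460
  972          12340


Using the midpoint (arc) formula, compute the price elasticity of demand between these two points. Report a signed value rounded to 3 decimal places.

-2.367

%ΔQ = (12340 − 15460) / [(15460 + 12340)/2] = -3120/13900 = -0.224460…
%ΔP = (972 − 884) / [(884 + 972)/2] = 88/928 = 0.094827…
Arc Ed = %ΔQ / %ΔP = (-3120/13900) / (88/928) = -2.36703…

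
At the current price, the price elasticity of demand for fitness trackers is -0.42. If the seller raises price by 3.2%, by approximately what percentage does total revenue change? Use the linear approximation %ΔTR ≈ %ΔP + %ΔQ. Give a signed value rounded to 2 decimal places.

%ΔQ ≈ Ed × %ΔP = (-0.42) × (+3.2%) = -1.3440%
%ΔTR ≈ %ΔP + %ΔQ = (+3.2%) + (-1.3440%) = +1.8560%

+1.86%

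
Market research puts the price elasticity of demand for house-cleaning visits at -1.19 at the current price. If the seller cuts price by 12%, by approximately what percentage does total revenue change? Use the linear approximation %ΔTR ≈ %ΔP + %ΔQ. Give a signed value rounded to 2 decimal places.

%ΔQ ≈ Ed × %ΔP = (-1.19) × (-12%) = +14.2800%
%ΔTR ≈ %ΔP + %ΔQ = (-12%) + (+14.2800%) = +2.2800%

+2.28%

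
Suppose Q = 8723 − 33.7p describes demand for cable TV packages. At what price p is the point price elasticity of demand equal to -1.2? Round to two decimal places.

141.19

Ed = −33.7p/(8723 − 33.7p). Set this equal to -1.2:
33.7p = 1.2·(8723 − 33.7p) ⇒ 33.7p(1 + 1.2) = 1.2·8723
p = 1.2·8723 / (33.7·2.2) = 141.1869…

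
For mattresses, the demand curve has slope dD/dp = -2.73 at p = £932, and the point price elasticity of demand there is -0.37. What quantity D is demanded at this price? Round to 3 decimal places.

6876.649

Ed = (dD/dp)·(p/D) ⇒ D = (dD/dp)·p/Ed = (-2.73)·932/(-0.37) = 6876.64864…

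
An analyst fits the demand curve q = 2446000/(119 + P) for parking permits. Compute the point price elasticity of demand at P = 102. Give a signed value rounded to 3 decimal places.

dq/dP = −2446000/(119 + P)² = -50.0809. At P = 102, q = 11067.9.
Ed = (dq/dP)·(P/q) = (-50.0809) × (102/11067.9) = -0.46153…

-0.462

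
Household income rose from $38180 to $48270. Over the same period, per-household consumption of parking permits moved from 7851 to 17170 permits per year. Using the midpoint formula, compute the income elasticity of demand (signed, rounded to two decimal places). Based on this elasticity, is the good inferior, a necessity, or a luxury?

3.19; luxury

%ΔQ = (17170 − 7851)/[( 7851 + 17170)/2] = 9319/12510.5 = 0.744894…
%ΔIncome = (48270 − 38180)/[( 38180 + 48270)/2] = 10090/43225 = 0.233429…
E_income = (9319/12510.5) / (10090/43225) = 3.1910…
E_income > 1 ⇒ normal good, luxury.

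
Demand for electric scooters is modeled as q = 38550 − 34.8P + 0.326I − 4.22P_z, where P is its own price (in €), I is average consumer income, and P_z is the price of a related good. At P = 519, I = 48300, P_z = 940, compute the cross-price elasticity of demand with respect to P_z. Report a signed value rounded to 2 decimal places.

-0.12

At the given values, q = 38550 − 34.8(519) + 0.326(48300) − 4.22(940) = 32267.8.
∂q/∂P_z = -4.22.
E = (-4.22) × (940/32267.8) = -0.1229…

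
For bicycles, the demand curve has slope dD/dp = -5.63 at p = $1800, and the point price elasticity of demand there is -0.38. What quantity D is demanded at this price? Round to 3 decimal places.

26668.421

Ed = (dD/dp)·(p/D) ⇒ D = (dD/dp)·p/Ed = (-5.63)·1800/(-0.38) = 26668.42105…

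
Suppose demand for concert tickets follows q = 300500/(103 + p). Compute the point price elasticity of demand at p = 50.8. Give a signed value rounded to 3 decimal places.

-0.330

dq/dp = −300500/(103 + p)² = -12.7037. At p = 50.8, q = 1953.84.
Ed = (dq/dp)·(p/q) = (-12.7037) × (50.8/1953.84) = -0.33029…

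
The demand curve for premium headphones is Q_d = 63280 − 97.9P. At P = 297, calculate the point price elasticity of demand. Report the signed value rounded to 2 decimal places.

dQ_d/dP = −97.9. At P = 297, Q_d = 63280 − 97.9(297) = 34203.7.
Ed = (dQ_d/dP)·(P/Q_d) = −97.9 × (297/34203.7) = -0.8500…

-0.85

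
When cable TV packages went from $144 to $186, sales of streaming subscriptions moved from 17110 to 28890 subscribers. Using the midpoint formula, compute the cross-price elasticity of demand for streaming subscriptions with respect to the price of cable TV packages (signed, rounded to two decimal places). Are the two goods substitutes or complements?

%ΔQ_{streaming subscriptions} = (28890 − 17110)/avg = 11780/23000 = 0.512173…
%ΔP_{cable TV packages} = (186 − 144)/avg = 42/165 = 0.254545…
E_cross = (11780/23000) / (42/165) = 2.0121…
E_cross > 0 ⇒ the goods are substitutes.

2.01; substitutes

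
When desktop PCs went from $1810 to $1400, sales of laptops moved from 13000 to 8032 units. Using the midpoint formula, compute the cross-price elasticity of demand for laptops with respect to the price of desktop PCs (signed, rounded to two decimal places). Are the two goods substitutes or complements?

1.85; substitutes

%ΔQ_{laptops} = (8032 − 13000)/avg = -4968/10516 = -0.472422…
%ΔP_{desktop PCs} = (1400 − 1810)/avg = -410/1605 = -0.255451…
E_cross = (-4968/10516) / (-410/1605) = 1.8493…
E_cross > 0 ⇒ the goods are substitutes.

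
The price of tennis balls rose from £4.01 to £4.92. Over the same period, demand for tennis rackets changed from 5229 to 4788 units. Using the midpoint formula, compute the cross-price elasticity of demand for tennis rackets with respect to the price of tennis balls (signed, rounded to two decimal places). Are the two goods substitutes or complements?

%ΔQ_{tennis rackets} = (4788 − 5229)/avg = -441/5008.5 = -0.088050…
%ΔP_{tennis balls} = (4.92 − 4.01)/avg = 0.91/4.465 = 0.203807…
E_cross = (-441/5008.5) / (0.91/4.465) = -0.4320…
E_cross < 0 ⇒ the goods are complements.

-0.43; complements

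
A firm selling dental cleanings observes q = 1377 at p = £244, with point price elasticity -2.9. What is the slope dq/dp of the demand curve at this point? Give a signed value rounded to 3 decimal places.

-16.366

Ed = (dq/dp)·(p/q) ⇒ dq/dp = Ed·q/p = (-2.9)·1377/244 = -16.36598…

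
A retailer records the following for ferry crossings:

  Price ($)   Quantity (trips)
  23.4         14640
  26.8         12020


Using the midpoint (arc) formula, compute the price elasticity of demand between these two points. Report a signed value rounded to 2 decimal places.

-1.45

%ΔQ = (12020 − 14640) / [(14640 + 12020)/2] = -2620/13330 = -0.196549…
%ΔP = (26.8 − 23.4) / [(23.4 + 26.8)/2] = 3.4/25.1 = 0.135458…
Arc Ed = %ΔQ / %ΔP = (-2620/13330) / (3.4/25.1) = -1.4509…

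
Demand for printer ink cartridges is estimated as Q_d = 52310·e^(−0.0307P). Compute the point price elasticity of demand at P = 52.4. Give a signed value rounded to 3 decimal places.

dQ_d/dP = −0.0307·Q_d = -321.427. At P = 52.4, Q_d = 10469.9.
Ed = (dQ_d/dP)·(P/Q_d) = (-321.427) × (52.4/10469.9) = -1.60868

-1.609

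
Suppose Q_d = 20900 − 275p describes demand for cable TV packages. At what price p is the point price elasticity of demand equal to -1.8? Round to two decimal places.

48.86

Ed = −275p/(20900 − 275p). Set this equal to -1.8:
275p = 1.8·(20900 − 275p) ⇒ 275p(1 + 1.8) = 1.8·20900
p = 1.8·20900 / (275·2.8) = 48.8571…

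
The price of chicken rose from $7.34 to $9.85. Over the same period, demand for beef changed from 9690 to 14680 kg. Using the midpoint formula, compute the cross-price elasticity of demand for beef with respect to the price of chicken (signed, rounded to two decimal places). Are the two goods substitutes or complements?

%ΔQ_{beef} = (14680 − 9690)/avg = 4990/12185 = 0.409519…
%ΔP_{chicken} = (9.85 − 7.34)/avg = 2.51/8.595 = 0.292030…
E_cross = (4990/12185) / (2.51/8.595) = 1.4023…
E_cross > 0 ⇒ the goods are substitutes.

1.40; substitutes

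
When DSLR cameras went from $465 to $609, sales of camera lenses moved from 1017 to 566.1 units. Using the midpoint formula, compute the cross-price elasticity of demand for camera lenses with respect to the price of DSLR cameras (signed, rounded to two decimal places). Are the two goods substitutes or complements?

-2.12; complements

%ΔQ_{camera lenses} = (566.1 − 1017)/avg = -450.9/791.55 = -0.569641…
%ΔP_{DSLR cameras} = (609 − 465)/avg = 144/537 = 0.268156…
E_cross = (-450.9/791.55) / (144/537) = -2.1242…
E_cross < 0 ⇒ the goods are complements.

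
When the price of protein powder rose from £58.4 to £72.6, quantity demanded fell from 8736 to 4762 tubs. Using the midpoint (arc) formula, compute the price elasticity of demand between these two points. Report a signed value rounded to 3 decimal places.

%ΔQ = (4762 − 8736) / [(8736 + 4762)/2] = -3974/6749 = -0.588827…
%ΔP = (72.6 − 58.4) / [(58.4 + 72.6)/2] = 14.2/65.5 = 0.216793…
Arc Ed = %ΔQ / %ΔP = (-3974/6749) / (14.2/65.5) = -2.71607…

-2.716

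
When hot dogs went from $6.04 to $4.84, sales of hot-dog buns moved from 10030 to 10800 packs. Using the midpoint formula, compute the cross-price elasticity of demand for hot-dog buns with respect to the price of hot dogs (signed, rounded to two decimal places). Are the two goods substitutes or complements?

-0.34; complements

%ΔQ_{hot-dog buns} = (10800 − 10030)/avg = 770/10415 = 0.073931…
%ΔP_{hot dogs} = (4.84 − 6.04)/avg = -1.2/5.44 = -0.220588…
E_cross = (770/10415) / (-1.2/5.44) = -0.3351…
E_cross < 0 ⇒ the goods are complements.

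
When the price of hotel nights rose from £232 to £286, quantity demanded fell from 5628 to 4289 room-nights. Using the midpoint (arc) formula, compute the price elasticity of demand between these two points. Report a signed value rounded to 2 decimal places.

%ΔQ = (4289 − 5628) / [(5628 + 4289)/2] = -1339/4958.5 = -0.270041…
%ΔP = (286 − 232) / [(232 + 286)/2] = 54/259 = 0.208494…
Arc Ed = %ΔQ / %ΔP = (-1339/4958.5) / (54/259) = -1.2951…

-1.30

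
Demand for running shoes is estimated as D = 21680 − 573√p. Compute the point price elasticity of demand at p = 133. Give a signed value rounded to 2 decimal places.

dD/dp = −573/(2√p) = -24.8427. At p = 133, D = 15071.8.
Ed = (dD/dp)·(p/D) = (-24.8427) × (133/15071.8) = -0.2192…

-0.22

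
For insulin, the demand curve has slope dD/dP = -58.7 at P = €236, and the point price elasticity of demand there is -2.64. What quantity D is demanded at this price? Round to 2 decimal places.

5247.42

Ed = (dD/dP)·(P/D) ⇒ D = (dD/dP)·P/Ed = (-58.7)·236/(-2.64) = 5247.4242…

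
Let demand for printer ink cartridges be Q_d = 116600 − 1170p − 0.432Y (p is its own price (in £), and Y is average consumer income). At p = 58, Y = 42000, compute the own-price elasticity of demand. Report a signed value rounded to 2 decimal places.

At the given values, Q_d = 116600 − 1170(58) − 0.432(42000) = 30596.
∂Q_d/∂p = −1170.
E = (-1170) × (58/30596) = -2.2179…

-2.22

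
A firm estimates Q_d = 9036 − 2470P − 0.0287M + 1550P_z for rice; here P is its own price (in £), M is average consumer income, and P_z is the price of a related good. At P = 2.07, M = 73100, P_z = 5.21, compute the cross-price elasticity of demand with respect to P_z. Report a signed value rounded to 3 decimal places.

0.816

At the given values, Q_d = 9036 − 2470(2.07) − 0.0287(73100) + 1550(5.21) = 9900.63.
∂Q_d/∂P_z = 1550.
E = (1550) × (5.21/9900.63) = 0.81565…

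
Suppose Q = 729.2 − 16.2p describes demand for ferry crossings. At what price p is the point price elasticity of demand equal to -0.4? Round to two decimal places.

12.86

Ed = −16.2p/(729.2 − 16.2p). Set this equal to -0.4:
16.2p = 0.4·(729.2 − 16.2p) ⇒ 16.2p(1 + 0.4) = 0.4·729.2
p = 0.4·729.2 / (16.2·1.4) = 12.8606…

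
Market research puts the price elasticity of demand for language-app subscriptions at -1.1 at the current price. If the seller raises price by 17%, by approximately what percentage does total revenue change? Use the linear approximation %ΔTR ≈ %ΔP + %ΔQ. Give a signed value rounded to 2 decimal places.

-1.70%

%ΔQ ≈ Ed × %ΔP = (-1.1) × (+17%) = -18.7000%
%ΔTR ≈ %ΔP + %ΔQ = (+17%) + (-18.7000%) = -1.7000%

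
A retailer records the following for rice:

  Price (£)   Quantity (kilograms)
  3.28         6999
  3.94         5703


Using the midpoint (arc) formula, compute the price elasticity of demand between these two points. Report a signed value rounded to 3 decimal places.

%ΔQ = (5703 − 6999) / [(6999 + 5703)/2] = -1296/6351 = -0.204062…
%ΔP = (3.94 − 3.28) / [(3.28 + 3.94)/2] = 0.66/3.61 = 0.182825…
Arc Ed = %ΔQ / %ΔP = (-1296/6351) / (0.66/3.61) = -1.11615…

-1.116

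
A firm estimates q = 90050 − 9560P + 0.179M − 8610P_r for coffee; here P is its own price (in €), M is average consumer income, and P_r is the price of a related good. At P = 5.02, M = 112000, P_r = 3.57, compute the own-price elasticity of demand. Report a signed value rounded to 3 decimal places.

-1.530

At the given values, q = 90050 − 9560(5.02) + 0.179(112000) − 8610(3.57) = 31369.1.
∂q/∂P = −9560.
E = (-9560) × (5.02/31369.1) = -1.52988…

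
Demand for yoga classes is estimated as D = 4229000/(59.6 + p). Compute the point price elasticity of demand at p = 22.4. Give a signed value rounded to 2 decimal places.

-0.27

dD/dp = −4229000/(59.6 + p)² = -628.941. At p = 22.4, D = 51573.2.
Ed = (dD/dp)·(p/D) = (-628.941) × (22.4/51573.2) = -0.2731…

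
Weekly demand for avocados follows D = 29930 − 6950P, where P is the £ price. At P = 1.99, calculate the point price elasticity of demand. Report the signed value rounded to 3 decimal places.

-0.859

dD/dP = −6950. At P = 1.99, D = 29930 − 6950(1.99) = 16099.5.
Ed = (dD/dP)·(P/D) = −6950 × (1.99/16099.5) = -0.85906…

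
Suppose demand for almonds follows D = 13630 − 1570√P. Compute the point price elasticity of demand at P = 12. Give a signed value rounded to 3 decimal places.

dD/dP = −1570/(2√P) = -226.61. At P = 12, D = 8191.36.
Ed = (dD/dP)·(P/D) = (-226.61) × (12/8191.36) = -0.33197…

-0.332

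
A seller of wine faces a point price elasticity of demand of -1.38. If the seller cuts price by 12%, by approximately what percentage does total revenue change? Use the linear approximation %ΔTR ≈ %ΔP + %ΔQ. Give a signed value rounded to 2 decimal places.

%ΔQ ≈ Ed × %ΔP = (-1.38) × (-12%) = +16.5600%
%ΔTR ≈ %ΔP + %ΔQ = (-12%) + (+16.5600%) = +4.5600%

+4.56%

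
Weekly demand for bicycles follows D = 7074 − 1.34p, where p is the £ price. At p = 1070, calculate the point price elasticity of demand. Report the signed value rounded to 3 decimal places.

dD/dp = −1.34. At p = 1070, D = 7074 − 1.34(1070) = 5640.2.
Ed = (dD/dp)·(p/D) = −1.34 × (1070/5640.2) = -0.25421…

-0.254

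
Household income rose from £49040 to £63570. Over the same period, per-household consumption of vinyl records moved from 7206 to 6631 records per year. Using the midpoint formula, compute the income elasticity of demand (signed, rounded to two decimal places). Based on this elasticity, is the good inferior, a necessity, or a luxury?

%ΔQ = (6631 − 7206)/[( 7206 + 6631)/2] = -575/6918.5 = -0.083110…
%ΔIncome = (63570 − 49040)/[( 49040 + 63570)/2] = 14530/56305 = 0.258058…
E_income = (-575/6918.5) / (14530/56305) = -0.3220…
E_income < 0 ⇒ inferior good.

-0.32; inferior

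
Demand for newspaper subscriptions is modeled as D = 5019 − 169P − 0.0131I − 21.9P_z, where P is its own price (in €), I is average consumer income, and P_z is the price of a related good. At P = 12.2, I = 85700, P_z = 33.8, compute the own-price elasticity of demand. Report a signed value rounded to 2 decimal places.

At the given values, D = 5019 − 169(12.2) − 0.0131(85700) − 21.9(33.8) = 1094.31.
∂D/∂P = −169.
E = (-169) × (12.2/1094.31) = -1.8841…

-1.88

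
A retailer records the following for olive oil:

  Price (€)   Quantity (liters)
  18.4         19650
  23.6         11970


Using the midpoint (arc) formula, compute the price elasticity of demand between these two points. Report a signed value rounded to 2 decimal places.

-1.96

%ΔQ = (11970 − 19650) / [(19650 + 11970)/2] = -7680/15810 = -0.485768…
%ΔP = (23.6 − 18.4) / [(18.4 + 23.6)/2] = 5.2/21 = 0.247619…
Arc Ed = %ΔQ / %ΔP = (-7680/15810) / (5.2/21) = -1.9617…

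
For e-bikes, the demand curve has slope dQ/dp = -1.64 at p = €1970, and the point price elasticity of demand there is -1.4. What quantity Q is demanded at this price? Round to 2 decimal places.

Ed = (dQ/dp)·(p/Q) ⇒ Q = (dQ/dp)·p/Ed = (-1.64)·1970/(-1.4) = 2307.7142…

2307.71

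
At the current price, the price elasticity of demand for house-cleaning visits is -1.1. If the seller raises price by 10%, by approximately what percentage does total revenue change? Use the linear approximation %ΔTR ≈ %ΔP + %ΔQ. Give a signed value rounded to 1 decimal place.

-1.0%

%ΔQ ≈ Ed × %ΔP = (-1.1) × (+10%) = -11.0000%
%ΔTR ≈ %ΔP + %ΔQ = (+10%) + (-11.0000%) = -1.0000%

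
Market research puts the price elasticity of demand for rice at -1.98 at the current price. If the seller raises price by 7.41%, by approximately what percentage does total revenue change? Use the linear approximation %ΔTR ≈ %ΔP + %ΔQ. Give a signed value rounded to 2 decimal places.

%ΔQ ≈ Ed × %ΔP = (-1.98) × (+7.41%) = -14.6718%
%ΔTR ≈ %ΔP + %ΔQ = (+7.41%) + (-14.6718%) = -7.2618%

-7.26%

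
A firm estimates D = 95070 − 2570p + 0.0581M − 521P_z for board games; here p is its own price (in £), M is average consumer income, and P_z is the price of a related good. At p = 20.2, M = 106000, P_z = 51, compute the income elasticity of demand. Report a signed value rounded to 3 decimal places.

0.271

At the given values, D = 95070 − 2570(20.2) + 0.0581(106000) − 521(51) = 22743.6.
∂D/∂M = 0.0581.
E = (0.0581) × (106000/22743.6) = 0.27078…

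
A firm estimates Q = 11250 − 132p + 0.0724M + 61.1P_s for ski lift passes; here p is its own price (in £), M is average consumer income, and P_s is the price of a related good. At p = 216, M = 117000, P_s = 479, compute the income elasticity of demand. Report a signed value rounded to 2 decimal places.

0.41

At the given values, Q = 11250 − 132(216) + 0.0724(117000) + 61.1(479) = 20475.7.
∂Q/∂M = 0.0724.
E = (0.0724) × (117000/20475.7) = 0.4137…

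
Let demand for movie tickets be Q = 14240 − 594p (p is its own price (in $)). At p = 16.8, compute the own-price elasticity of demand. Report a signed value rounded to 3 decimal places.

-2.342

At the given values, Q = 14240 − 594(16.8) = 4260.8.
∂Q/∂p = −594.
E = (-594) × (16.8/4260.8) = -2.34209…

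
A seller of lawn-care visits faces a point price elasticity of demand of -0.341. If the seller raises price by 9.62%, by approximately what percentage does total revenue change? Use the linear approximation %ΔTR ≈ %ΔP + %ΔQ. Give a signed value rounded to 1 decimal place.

+6.3%

%ΔQ ≈ Ed × %ΔP = (-0.341) × (+9.62%) = -3.2804%
%ΔTR ≈ %ΔP + %ΔQ = (+9.62%) + (-3.2804%) = +6.3396%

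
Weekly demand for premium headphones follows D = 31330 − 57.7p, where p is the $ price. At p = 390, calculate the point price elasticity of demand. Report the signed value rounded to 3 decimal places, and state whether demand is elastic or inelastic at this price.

dD/dp = −57.7. At p = 390, D = 31330 − 57.7(390) = 8827.
Ed = (dD/dp)·(p/D) = −57.7 × (390/8827) = -2.54933…
|Ed| = 2.549 > 1, so demand is elastic.

-2.549; elastic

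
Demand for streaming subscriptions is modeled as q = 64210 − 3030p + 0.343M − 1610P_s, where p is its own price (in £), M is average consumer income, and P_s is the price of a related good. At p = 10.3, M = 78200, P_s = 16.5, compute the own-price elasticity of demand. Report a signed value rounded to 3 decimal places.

-0.938

At the given values, q = 64210 − 3030(10.3) + 0.343(78200) − 1610(16.5) = 33258.6.
∂q/∂p = −3030.
E = (-3030) × (10.3/33258.6) = -0.93837…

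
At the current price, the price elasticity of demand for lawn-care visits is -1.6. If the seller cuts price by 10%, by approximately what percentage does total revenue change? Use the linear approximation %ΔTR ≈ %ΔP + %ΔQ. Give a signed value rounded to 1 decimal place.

+6.0%

%ΔQ ≈ Ed × %ΔP = (-1.6) × (-10%) = +16.0000%
%ΔTR ≈ %ΔP + %ΔQ = (-10%) + (+16.0000%) = +6.0000%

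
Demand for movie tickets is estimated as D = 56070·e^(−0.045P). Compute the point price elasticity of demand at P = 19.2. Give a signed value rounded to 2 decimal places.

-0.86

dD/dP = −0.045·D = -1063.44. At P = 19.2, D = 23632.
Ed = (dD/dP)·(P/D) = (-1063.44) × (19.2/23632) = -0.864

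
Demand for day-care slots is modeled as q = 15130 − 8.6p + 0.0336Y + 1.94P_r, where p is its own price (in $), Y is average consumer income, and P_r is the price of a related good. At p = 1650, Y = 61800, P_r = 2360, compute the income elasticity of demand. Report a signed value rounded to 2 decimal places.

0.27

At the given values, q = 15130 − 8.6(1650) + 0.0336(61800) + 1.94(2360) = 7594.88.
∂q/∂Y = 0.0336.
E = (0.0336) × (61800/7594.88) = 0.2734…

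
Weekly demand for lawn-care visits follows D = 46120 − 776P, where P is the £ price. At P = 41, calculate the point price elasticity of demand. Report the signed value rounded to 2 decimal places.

-2.22

dD/dP = −776. At P = 41, D = 46120 − 776(41) = 14304.
Ed = (dD/dP)·(P/D) = −776 × (41/14304) = -2.2242…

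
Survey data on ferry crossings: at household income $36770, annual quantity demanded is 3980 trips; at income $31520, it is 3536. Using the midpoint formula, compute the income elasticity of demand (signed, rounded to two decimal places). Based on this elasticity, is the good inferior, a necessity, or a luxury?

%ΔQ = (3536 − 3980)/[( 3980 + 3536)/2] = -444/3758 = -0.118147…
%ΔIncome = (31520 − 36770)/[( 36770 + 31520)/2] = -5250/34145 = -0.153756…
E_income = (-444/3758) / (-5250/34145) = 0.7684…
0 < E_income < 1 ⇒ normal good, necessity.

0.77; necessity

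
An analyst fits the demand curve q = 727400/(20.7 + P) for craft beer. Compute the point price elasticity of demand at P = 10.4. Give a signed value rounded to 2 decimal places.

-0.33

dq/dP = −727400/(20.7 + P)² = -752.06. At P = 10.4, q = 23389.1.
Ed = (dq/dP)·(P/q) = (-752.06) × (10.4/23389.1) = -0.3344…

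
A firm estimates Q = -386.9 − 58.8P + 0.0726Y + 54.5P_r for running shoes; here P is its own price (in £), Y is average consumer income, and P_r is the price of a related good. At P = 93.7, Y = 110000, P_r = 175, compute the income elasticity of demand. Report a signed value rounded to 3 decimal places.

0.687

At the given values, Q = -386.9 − 58.8(93.7) + 0.0726(110000) + 54.5(175) = 11627.04.
∂Q/∂Y = 0.0726.
E = (0.0726) × (110000/11627.04) = 0.68684…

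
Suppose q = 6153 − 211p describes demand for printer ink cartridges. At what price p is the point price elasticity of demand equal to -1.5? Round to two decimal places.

Ed = −211p/(6153 − 211p). Set this equal to -1.5:
211p = 1.5·(6153 − 211p) ⇒ 211p(1 + 1.5) = 1.5·6153
p = 1.5·6153 / (211·2.5) = 17.4966…

17.50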